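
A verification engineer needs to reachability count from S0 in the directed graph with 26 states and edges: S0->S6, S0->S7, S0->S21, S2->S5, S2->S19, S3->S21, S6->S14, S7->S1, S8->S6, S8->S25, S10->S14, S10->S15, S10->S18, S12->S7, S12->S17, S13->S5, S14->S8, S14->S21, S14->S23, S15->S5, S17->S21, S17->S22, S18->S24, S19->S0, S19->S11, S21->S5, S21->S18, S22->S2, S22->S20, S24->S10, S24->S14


BFS from S0:
  layer 0: {S0}
  layer 1: {S6, S7, S21}
  layer 2: {S1, S5, S14, S18}
  layer 3: {S8, S23, S24}
  layer 4: {S10, S25}
  layer 5: {S15}
Reachable set: {S0, S1, S5, S6, S7, S8, S10, S14, S15, S18, S21, S23, S24, S25}
Count = 14

14


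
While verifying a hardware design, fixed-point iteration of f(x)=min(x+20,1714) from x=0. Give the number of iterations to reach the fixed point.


Step 1: x=0, cap=1714, increment=20
Step 2: x grows by 20 each step until capped at 1714; fixed point is x=1714
Step 3: iterations = ceil(1714/20) = 86

86


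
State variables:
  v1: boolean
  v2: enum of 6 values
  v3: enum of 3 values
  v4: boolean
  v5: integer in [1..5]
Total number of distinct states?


State space = product of domain sizes of all variables.
Domain sizes:
  v1 (boolean): 2
  v2 (enum of 6 values): 6
  v3 (enum of 3 values): 3
  v4 (boolean): 2
  v5 (integer in [1..5]): 5
Product = 2 * 6 * 3 * 2 * 5 = 360

360


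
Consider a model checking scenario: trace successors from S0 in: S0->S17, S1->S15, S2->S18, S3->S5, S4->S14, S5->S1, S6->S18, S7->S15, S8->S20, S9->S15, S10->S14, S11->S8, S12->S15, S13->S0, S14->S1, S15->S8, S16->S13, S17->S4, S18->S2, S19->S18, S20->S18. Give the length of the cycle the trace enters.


Trace from S0 until a state repeats:
  S0 -> S17 -> S4 -> S14 -> S1 -> S15 -> S8 -> S20 -> S18 -> S2 -> S18
S18 first seen at step 8, revisited at step 10.
Cycle length = 10 - 8 = 2

2


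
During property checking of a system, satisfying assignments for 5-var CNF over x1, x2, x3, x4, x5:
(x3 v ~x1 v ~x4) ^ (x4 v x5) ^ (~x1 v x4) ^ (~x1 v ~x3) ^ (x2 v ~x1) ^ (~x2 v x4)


CNF with 6 clauses over 5 vars (32 assignments).
An assignment satisfies CNF iff every clause has >=1 true literal.
Check each row (bits = x1,x2,x3,x4,x5; clause T/F shown):
  row 0 [00000]: clauses=TFTTTT -> 0
  row 1 [00001]: clauses=TTTTTT -> 1
  row 2 [00010]: clauses=TTTTTT -> 1
  row 3 [00011]: clauses=TTTTTT -> 1
  row 4 [00100]: clauses=TFTTTT -> 0
  row 5 [00101]: clauses=TTTTTT -> 1
  row 6 [00110]: clauses=TTTTTT -> 1
  row 7 [00111]: clauses=TTTTTT -> 1
  row 8 [01000]: clauses=TFTTTF -> 0
  row 9 [01001]: clauses=TTTTTF -> 0
  row 10 [01010]: clauses=TTTTTT -> 1
  row 11 [01011]: clauses=TTTTTT -> 1
  row 12 [01100]: clauses=TFTTTF -> 0
  row 13 [01101]: clauses=TTTTTF -> 0
  row 14 [01110]: clauses=TTTTTT -> 1
  row 15 [01111]: clauses=TTTTTT -> 1
  row 16 [10000]: clauses=TFFTFT -> 0
  row 17 [10001]: clauses=TTFTFT -> 0
  row 18 [10010]: clauses=FTTTFT -> 0
  row 19 [10011]: clauses=FTTTFT -> 0
  row 20 [10100]: clauses=TFFFFT -> 0
  row 21 [10101]: clauses=TTFFFT -> 0
  row 22 [10110]: clauses=TTTFFT -> 0
  row 23 [10111]: clauses=TTTFFT -> 0
  row 24 [11000]: clauses=TFFTTF -> 0
  row 25 [11001]: clauses=TTFTTF -> 0
  row 26 [11010]: clauses=FTTTTT -> 0
  row 27 [11011]: clauses=FTTTTT -> 0
  row 28 [11100]: clauses=TFFFTF -> 0
  row 29 [11101]: clauses=TTFFTF -> 0
  row 30 [11110]: clauses=TTTFTT -> 0
  row 31 [11111]: clauses=TTTFTT -> 0
Full result column, 8 rows per line (x1,x2 fixed per line; x3,x4,x5 runs 000..111 left to right):
  rows 0-7 [x1,x2=00]: 01110111  (ones: 6)
  rows 8-15 [x1,x2=01]: 00110011  (ones: 4)
  rows 16-23 [x1,x2=10]: 00000000  (ones: 0)
  rows 24-31 [x1,x2=11]: 00000000  (ones: 0)
Satisfying assignments = 6+4+0+0 = 10

10


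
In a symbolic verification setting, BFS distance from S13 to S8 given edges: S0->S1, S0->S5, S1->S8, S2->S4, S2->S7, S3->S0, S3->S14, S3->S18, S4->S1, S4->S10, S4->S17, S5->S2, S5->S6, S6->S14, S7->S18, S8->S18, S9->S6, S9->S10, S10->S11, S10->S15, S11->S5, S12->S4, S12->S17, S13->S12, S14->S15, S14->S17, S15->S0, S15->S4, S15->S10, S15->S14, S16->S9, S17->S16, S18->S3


BFS layer-by-layer from S13:
  dist 0: {S13}
  dist 1: {S12}
  dist 2: {S4, S17}
  dist 3: {S1, S10, S16}
  dist 4: {S8, S9, S11, S15}
  -> S8 reached at distance 4
Shortest path length = 4

4


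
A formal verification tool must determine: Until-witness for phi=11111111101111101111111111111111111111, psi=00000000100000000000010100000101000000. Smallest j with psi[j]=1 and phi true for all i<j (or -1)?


(phi U psi) at 0: need smallest j with psi[j]=1 and phi[i]=1 for all i in [0,j).
Scan from step 0:
  step 0: phi=1, psi=0 -> continue
  step 1: phi=1, psi=0 -> continue
  step 2: phi=1, psi=0 -> continue
  step 3: phi=1, psi=0 -> continue
  step 8: psi=1 and phi held for [0,8) -> witness found
Witness step = 8

8


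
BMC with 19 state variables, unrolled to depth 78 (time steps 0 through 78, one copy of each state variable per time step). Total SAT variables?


BMC unrolls to depth k, creating one copy of each state var for steps 0..k.
Step count = 78 + 1 = 79 (steps 0 through 78)
Vars per step = 19
Total = 19 * 79 = 1501

1501


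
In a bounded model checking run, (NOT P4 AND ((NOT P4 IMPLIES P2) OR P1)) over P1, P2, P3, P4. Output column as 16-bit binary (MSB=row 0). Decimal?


Formula: (NOT P4 AND ((NOT P4 IMPLIES P2) OR P1)) over P1, P2, P3, P4 (16 rows)
Evaluate each row (bits = P1,P2,P3,P4, MSB first):
  row 0 [0000]: (NOT 0 AND ((NOT 0 IMPLIES 0) OR 0)) -> 0
  row 1 [0001]: (NOT 1 AND ((NOT 1 IMPLIES 0) OR 0)) -> 0
  row 2 [0010]: (NOT 0 AND ((NOT 0 IMPLIES 0) OR 0)) -> 0
  row 3 [0011]: (NOT 1 AND ((NOT 1 IMPLIES 0) OR 0)) -> 0
  row 4 [0100]: (NOT 0 AND ((NOT 0 IMPLIES 1) OR 0)) -> 1
  row 5 [0101]: (NOT 1 AND ((NOT 1 IMPLIES 1) OR 0)) -> 0
  row 6 [0110]: (NOT 0 AND ((NOT 0 IMPLIES 1) OR 0)) -> 1
  row 7 [0111]: (NOT 1 AND ((NOT 1 IMPLIES 1) OR 0)) -> 0
  row 8 [1000]: (NOT 0 AND ((NOT 0 IMPLIES 0) OR 1)) -> 1
  row 9 [1001]: (NOT 1 AND ((NOT 1 IMPLIES 0) OR 1)) -> 0
  row 10 [1010]: (NOT 0 AND ((NOT 0 IMPLIES 0) OR 1)) -> 1
  row 11 [1011]: (NOT 1 AND ((NOT 1 IMPLIES 0) OR 1)) -> 0
  row 12 [1100]: (NOT 0 AND ((NOT 0 IMPLIES 1) OR 1)) -> 1
  row 13 [1101]: (NOT 1 AND ((NOT 1 IMPLIES 1) OR 1)) -> 0
  row 14 [1110]: (NOT 0 AND ((NOT 0 IMPLIES 1) OR 1)) -> 1
  row 15 [1111]: (NOT 1 AND ((NOT 1 IMPLIES 1) OR 1)) -> 0
Full result column, 4 rows per line (P1,P2 fixed per line; P3,P4 runs 00..11 left to right):
  rows 0-3 [P1,P2=00]: 0000  = hex 0
  rows 4-7 [P1,P2=01]: 1010  = hex A
  rows 8-11 [P1,P2=10]: 1010  = hex A
  rows 12-15 [P1,P2=11]: 1010  = hex A
Output column (row 0 .. row 15) = 0000101010101010
Output column grouped in 4s = 0000 1010 1010 1010 = 0x0AAA
Convert to decimal digit by digit (value = value*16 + digit):
  0 -> 0
  0*16 + 10 (A) = 10
  10*16 + 10 (A) = 170
  170*16 + 10 (A) = 2730
Decimal = 2730

2730


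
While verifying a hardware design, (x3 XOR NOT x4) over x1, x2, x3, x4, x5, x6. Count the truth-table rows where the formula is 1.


Formula: (x3 XOR NOT x4) over 6 vars (64 rows)
Evaluate each row (x1, x2, x3, x4, x5, x6 as bits, MSB first):
  row 0 [000000]: (0 XOR NOT 0) -> 1
  row 1 [000001]: (0 XOR NOT 0) -> 1
  row 2 [000010]: (0 XOR NOT 0) -> 1
  row 3 [000011]: (0 XOR NOT 0) -> 1
  row 4 [000100]: (0 XOR NOT 1) -> 0
  (every remaining row is evaluated the same way; all 64 results are listed next)
Full result column, 8 rows per line (x1,x2,x3 fixed per line; x4,x5,x6 runs 000..111 left to right):
  rows 0-7 [x1,x2,x3=000]: 11110000  (ones: 4)
  rows 8-15 [x1,x2,x3=001]: 00001111  (ones: 4)
  rows 16-23 [x1,x2,x3=010]: 11110000  (ones: 4)
  rows 24-31 [x1,x2,x3=011]: 00001111  (ones: 4)
  rows 32-39 [x1,x2,x3=100]: 11110000  (ones: 4)
  rows 40-47 [x1,x2,x3=101]: 00001111  (ones: 4)
  rows 48-55 [x1,x2,x3=110]: 11110000  (ones: 4)
  rows 56-63 [x1,x2,x3=111]: 00001111  (ones: 4)
Count of 1-rows = 4+4+4+4+4+4+4+4 = 32

32


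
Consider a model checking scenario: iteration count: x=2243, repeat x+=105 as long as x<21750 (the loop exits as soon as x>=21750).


Step 1: x goes from 2243 toward 21750 by 105; the body runs while x<21750, so iterations = ceil((bound-start)/step)
Step 2: Distance=19507
Step 3: ceil(19507/105)=186

186


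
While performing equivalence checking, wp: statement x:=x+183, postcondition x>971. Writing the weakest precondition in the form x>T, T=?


Formula: wp(x:=E, P) = P[E/x] (substitute E for x in postcondition)
Step 1: Postcondition: x>971
Step 2: Substitute x+183 for x: x+183>971
Step 3: Solve for x: x > 971-183 = 788

788


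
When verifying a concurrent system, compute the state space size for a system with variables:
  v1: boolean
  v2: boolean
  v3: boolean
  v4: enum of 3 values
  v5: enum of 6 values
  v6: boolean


State space = product of domain sizes of all variables.
Domain sizes:
  v1 (boolean): 2
  v2 (boolean): 2
  v3 (boolean): 2
  v4 (enum of 3 values): 3
  v5 (enum of 6 values): 6
  v6 (boolean): 2
Product = 2 * 2 * 2 * 3 * 6 * 2 = 288

288


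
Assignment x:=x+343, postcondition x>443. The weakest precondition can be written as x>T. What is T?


Formula: wp(x:=E, P) = P[E/x] (substitute E for x in postcondition)
Step 1: Postcondition: x>443
Step 2: Substitute x+343 for x: x+343>443
Step 3: Solve for x: x > 443-343 = 100

100


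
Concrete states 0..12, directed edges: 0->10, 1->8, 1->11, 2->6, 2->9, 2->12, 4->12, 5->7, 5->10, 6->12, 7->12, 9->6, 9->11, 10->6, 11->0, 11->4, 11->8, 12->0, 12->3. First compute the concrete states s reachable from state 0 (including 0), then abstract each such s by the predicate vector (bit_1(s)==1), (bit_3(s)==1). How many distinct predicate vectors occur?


BFS from 0:
Concrete reachable: {0, 3, 6, 10, 12}
Abstract via predicates (bit_1(s)==1), (bit_3(s)==1):
  (0,0) <- {0}
  (0,1) <- {12}
  (1,0) <- {3, 6}
  (1,1) <- {10}
Distinct abstract states = 4

4


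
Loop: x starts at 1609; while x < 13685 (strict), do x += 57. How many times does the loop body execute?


Step 1: x goes from 1609 toward 13685 by 57; the body runs while x<13685, so iterations = ceil((bound-start)/step)
Step 2: Distance=12076
Step 3: ceil(12076/57)=212

212


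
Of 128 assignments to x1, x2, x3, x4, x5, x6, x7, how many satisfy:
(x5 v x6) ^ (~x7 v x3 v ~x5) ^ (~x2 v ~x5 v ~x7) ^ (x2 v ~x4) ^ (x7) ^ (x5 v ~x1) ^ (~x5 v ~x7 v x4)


CNF with 7 clauses over 7 vars (128 assignments).
An assignment satisfies CNF iff every clause has >=1 true literal.
Check each row (bits = x1,x2,x3,x4,x5,x6,x7; clause T/F shown):
  row 0 [0000000]: clauses=FTTTFTT -> 0
  row 1 [0000001]: clauses=FTTTTTT -> 0
  row 2 [0000010]: clauses=TTTTFTT -> 0
  row 3 [0000011]: clauses=TTTTTTT -> 1
  row 4 [0000100]: clauses=TTTTFTT -> 0
  (every remaining row is evaluated the same way; all 128 results are listed next)
Full result column, 8 rows per line (x1,x2,x3,x4 fixed per line; x5,x6,x7 runs 000..111 left to right):
  rows 0-7 [x1,x2,x3,x4=0000]: 00010000  (ones: 1)
  rows 8-15 [x1,x2,x3,x4=0001]: 00000000  (ones: 0)
  rows 16-23 [x1,x2,x3,x4=0010]: 00010000  (ones: 1)
  rows 24-31 [x1,x2,x3,x4=0011]: 00000000  (ones: 0)
  rows 32-39 [x1,x2,x3,x4=0100]: 00010000  (ones: 1)
  rows 40-47 [x1,x2,x3,x4=0101]: 00010000  (ones: 1)
  rows 48-55 [x1,x2,x3,x4=0110]: 00010000  (ones: 1)
  rows 56-63 [x1,x2,x3,x4=0111]: 00010000  (ones: 1)
  rows 64-71 [x1,x2,x3,x4=1000]: 00000000  (ones: 0)
  rows 72-79 [x1,x2,x3,x4=1001]: 00000000  (ones: 0)
  rows 80-87 [x1,x2,x3,x4=1010]: 00000000  (ones: 0)
  rows 88-95 [x1,x2,x3,x4=1011]: 00000000  (ones: 0)
  rows 96-103 [x1,x2,x3,x4=1100]: 00000000  (ones: 0)
  rows 104-111 [x1,x2,x3,x4=1101]: 00000000  (ones: 0)
  rows 112-119 [x1,x2,x3,x4=1110]: 00000000  (ones: 0)
  rows 120-127 [x1,x2,x3,x4=1111]: 00000000  (ones: 0)
Satisfying assignments = 1+0+1+0+1+1+1+1+0+0+0+0+0+0+0+0 = 6

6


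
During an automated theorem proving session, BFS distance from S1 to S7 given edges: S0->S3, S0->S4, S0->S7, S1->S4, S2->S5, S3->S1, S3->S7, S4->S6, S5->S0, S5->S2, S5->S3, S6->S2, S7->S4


BFS layer-by-layer from S1:
  dist 0: {S1}
  dist 1: {S4}
  dist 2: {S6}
  dist 3: {S2}
  dist 4: {S5}
  dist 5: {S0, S3}
  dist 6: {S7}
  -> S7 reached at distance 6
Shortest path length = 6

6


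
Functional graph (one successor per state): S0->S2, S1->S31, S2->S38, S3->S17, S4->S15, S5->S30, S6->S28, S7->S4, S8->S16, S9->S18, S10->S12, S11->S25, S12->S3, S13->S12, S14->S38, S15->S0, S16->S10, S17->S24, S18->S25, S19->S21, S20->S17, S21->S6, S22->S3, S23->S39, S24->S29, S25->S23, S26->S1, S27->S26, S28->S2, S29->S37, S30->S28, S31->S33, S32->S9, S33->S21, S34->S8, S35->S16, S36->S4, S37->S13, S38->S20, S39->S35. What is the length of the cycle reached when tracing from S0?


Trace from S0 until a state repeats:
  S0 -> S2 -> S38 -> S20 -> S17 -> S24 -> S29 -> S37 -> S13 -> S12 -> S3 -> S17
S17 first seen at step 4, revisited at step 11.
Cycle length = 11 - 4 = 7

7


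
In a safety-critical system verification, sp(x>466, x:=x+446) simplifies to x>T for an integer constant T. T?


Formula: sp(P, x:=E) = exists old_x. (x = E[old_x/x]) AND P[old_x/x] (old_x is the value of x before the assignment; eliminate old_x by solving x = E[old_x/x] for old_x)
Step 1: Precondition P: x>466, i.e. old_x > 466
Step 2: Assignment gives x = old_x + 446, so old_x = x - 446
Step 3: Substitute into P: x - 446 > 466
Step 4: Simplify: x > 466+446 = 912

912


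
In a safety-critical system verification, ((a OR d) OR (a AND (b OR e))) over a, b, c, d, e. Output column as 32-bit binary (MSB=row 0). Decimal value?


Formula: ((a OR d) OR (a AND (b OR e))) over a, b, c, d, e (32 rows)
Evaluate each row (bits = a,b,c,d,e, MSB first):
  row 0 [00000]: ((0 OR 0) OR (0 AND (0 OR 0))) -> 0
  row 1 [00001]: ((0 OR 0) OR (0 AND (0 OR 1))) -> 0
  row 2 [00010]: ((0 OR 1) OR (0 AND (0 OR 0))) -> 1
  row 3 [00011]: ((0 OR 1) OR (0 AND (0 OR 1))) -> 1
  row 4 [00100]: ((0 OR 0) OR (0 AND (0 OR 0))) -> 0
  row 5 [00101]: ((0 OR 0) OR (0 AND (0 OR 1))) -> 0
  row 6 [00110]: ((0 OR 1) OR (0 AND (0 OR 0))) -> 1
  row 7 [00111]: ((0 OR 1) OR (0 AND (0 OR 1))) -> 1
  row 8 [01000]: ((0 OR 0) OR (0 AND (1 OR 0))) -> 0
  row 9 [01001]: ((0 OR 0) OR (0 AND (1 OR 1))) -> 0
  row 10 [01010]: ((0 OR 1) OR (0 AND (1 OR 0))) -> 1
  row 11 [01011]: ((0 OR 1) OR (0 AND (1 OR 1))) -> 1
  row 12 [01100]: ((0 OR 0) OR (0 AND (1 OR 0))) -> 0
  row 13 [01101]: ((0 OR 0) OR (0 AND (1 OR 1))) -> 0
  row 14 [01110]: ((0 OR 1) OR (0 AND (1 OR 0))) -> 1
  row 15 [01111]: ((0 OR 1) OR (0 AND (1 OR 1))) -> 1
  row 16 [10000]: ((1 OR 0) OR (1 AND (0 OR 0))) -> 1
  row 17 [10001]: ((1 OR 0) OR (1 AND (0 OR 1))) -> 1
  row 18 [10010]: ((1 OR 1) OR (1 AND (0 OR 0))) -> 1
  row 19 [10011]: ((1 OR 1) OR (1 AND (0 OR 1))) -> 1
  row 20 [10100]: ((1 OR 0) OR (1 AND (0 OR 0))) -> 1
  row 21 [10101]: ((1 OR 0) OR (1 AND (0 OR 1))) -> 1
  row 22 [10110]: ((1 OR 1) OR (1 AND (0 OR 0))) -> 1
  row 23 [10111]: ((1 OR 1) OR (1 AND (0 OR 1))) -> 1
  row 24 [11000]: ((1 OR 0) OR (1 AND (1 OR 0))) -> 1
  row 25 [11001]: ((1 OR 0) OR (1 AND (1 OR 1))) -> 1
  row 26 [11010]: ((1 OR 1) OR (1 AND (1 OR 0))) -> 1
  row 27 [11011]: ((1 OR 1) OR (1 AND (1 OR 1))) -> 1
  row 28 [11100]: ((1 OR 0) OR (1 AND (1 OR 0))) -> 1
  row 29 [11101]: ((1 OR 0) OR (1 AND (1 OR 1))) -> 1
  row 30 [11110]: ((1 OR 1) OR (1 AND (1 OR 0))) -> 1
  row 31 [11111]: ((1 OR 1) OR (1 AND (1 OR 1))) -> 1
Full result column, 4 rows per line (a,b,c fixed per line; d,e runs 00..11 left to right):
  rows 0-3 [a,b,c=000]: 0011  = hex 3
  rows 4-7 [a,b,c=001]: 0011  = hex 3
  rows 8-11 [a,b,c=010]: 0011  = hex 3
  rows 12-15 [a,b,c=011]: 0011  = hex 3
  rows 16-19 [a,b,c=100]: 1111  = hex F
  rows 20-23 [a,b,c=101]: 1111  = hex F
  rows 24-27 [a,b,c=110]: 1111  = hex F
  rows 28-31 [a,b,c=111]: 1111  = hex F
Output column (row 0 .. row 31) = 00110011001100111111111111111111
Output column grouped in 4s = 0011 0011 0011 0011 1111 1111 1111 1111 = 0x3333FFFF
Convert to decimal digit by digit (value = value*16 + digit):
  3 -> 3
  3*16 + 3 = 51
  51*16 + 3 = 819
  819*16 + 3 = 13107
  13107*16 + 15 (F) = 209727
  209727*16 + 15 (F) = 3355647
  3355647*16 + 15 (F) = 53690367
  53690367*16 + 15 (F) = 859045887
Decimal = 859045887

859045887


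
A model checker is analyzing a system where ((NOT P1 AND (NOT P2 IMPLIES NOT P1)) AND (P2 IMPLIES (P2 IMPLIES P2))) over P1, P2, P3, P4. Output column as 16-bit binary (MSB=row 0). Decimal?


Formula: ((NOT P1 AND (NOT P2 IMPLIES NOT P1)) AND (P2 IMPLIES (P2 IMPLIES P2))) over P1, P2, P3, P4 (16 rows)
Evaluate each row (bits = P1,P2,P3,P4, MSB first):
  row 0 [0000]: ((NOT 0 AND (NOT 0 IMPLIES NOT 0)) AND (0 IMPLIES (0 IMPLIES 0))) -> 1
  row 1 [0001]: ((NOT 0 AND (NOT 0 IMPLIES NOT 0)) AND (0 IMPLIES (0 IMPLIES 0))) -> 1
  row 2 [0010]: ((NOT 0 AND (NOT 0 IMPLIES NOT 0)) AND (0 IMPLIES (0 IMPLIES 0))) -> 1
  row 3 [0011]: ((NOT 0 AND (NOT 0 IMPLIES NOT 0)) AND (0 IMPLIES (0 IMPLIES 0))) -> 1
  row 4 [0100]: ((NOT 0 AND (NOT 1 IMPLIES NOT 0)) AND (1 IMPLIES (1 IMPLIES 1))) -> 1
  row 5 [0101]: ((NOT 0 AND (NOT 1 IMPLIES NOT 0)) AND (1 IMPLIES (1 IMPLIES 1))) -> 1
  row 6 [0110]: ((NOT 0 AND (NOT 1 IMPLIES NOT 0)) AND (1 IMPLIES (1 IMPLIES 1))) -> 1
  row 7 [0111]: ((NOT 0 AND (NOT 1 IMPLIES NOT 0)) AND (1 IMPLIES (1 IMPLIES 1))) -> 1
  row 8 [1000]: ((NOT 1 AND (NOT 0 IMPLIES NOT 1)) AND (0 IMPLIES (0 IMPLIES 0))) -> 0
  row 9 [1001]: ((NOT 1 AND (NOT 0 IMPLIES NOT 1)) AND (0 IMPLIES (0 IMPLIES 0))) -> 0
  row 10 [1010]: ((NOT 1 AND (NOT 0 IMPLIES NOT 1)) AND (0 IMPLIES (0 IMPLIES 0))) -> 0
  row 11 [1011]: ((NOT 1 AND (NOT 0 IMPLIES NOT 1)) AND (0 IMPLIES (0 IMPLIES 0))) -> 0
  row 12 [1100]: ((NOT 1 AND (NOT 1 IMPLIES NOT 1)) AND (1 IMPLIES (1 IMPLIES 1))) -> 0
  row 13 [1101]: ((NOT 1 AND (NOT 1 IMPLIES NOT 1)) AND (1 IMPLIES (1 IMPLIES 1))) -> 0
  row 14 [1110]: ((NOT 1 AND (NOT 1 IMPLIES NOT 1)) AND (1 IMPLIES (1 IMPLIES 1))) -> 0
  row 15 [1111]: ((NOT 1 AND (NOT 1 IMPLIES NOT 1)) AND (1 IMPLIES (1 IMPLIES 1))) -> 0
Full result column, 4 rows per line (P1,P2 fixed per line; P3,P4 runs 00..11 left to right):
  rows 0-3 [P1,P2=00]: 1111  = hex F
  rows 4-7 [P1,P2=01]: 1111  = hex F
  rows 8-11 [P1,P2=10]: 0000  = hex 0
  rows 12-15 [P1,P2=11]: 0000  = hex 0
Output column (row 0 .. row 15) = 1111111100000000
Output column grouped in 4s = 1111 1111 0000 0000 = 0xFF00
Convert to decimal digit by digit (value = value*16 + digit):
  F -> 15
  15*16 + 15 (F) = 255
  255*16 + 0 = 4080
  4080*16 + 0 = 65280
Decimal = 65280

65280


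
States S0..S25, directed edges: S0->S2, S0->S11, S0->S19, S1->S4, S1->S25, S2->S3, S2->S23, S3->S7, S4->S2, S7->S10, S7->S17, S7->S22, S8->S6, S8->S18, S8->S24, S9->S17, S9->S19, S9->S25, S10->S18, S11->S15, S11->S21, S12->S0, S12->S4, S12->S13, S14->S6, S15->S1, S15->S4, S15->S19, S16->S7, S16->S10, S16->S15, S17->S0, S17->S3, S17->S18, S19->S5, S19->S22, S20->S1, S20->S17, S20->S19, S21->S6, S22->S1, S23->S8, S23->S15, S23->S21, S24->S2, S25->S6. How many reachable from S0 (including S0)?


BFS from S0:
  layer 0: {S0}
  layer 1: {S2, S11, S19}
  layer 2: {S3, S5, S15, S21, S22, S23}
  layer 3: {S1, S4, S6, S7, S8}
  layer 4: {S10, S17, S18, S24, S25}
Reachable set: {S0, S1, S2, S3, S4, S5, S6, S7, S8, S10, S11, S15, S17, S18, S19, S21, S22, S23, S24, S25}
Count = 20

20


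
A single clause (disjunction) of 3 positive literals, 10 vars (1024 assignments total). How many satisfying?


Step 1: Total=2^10=1024
Step 2: Unsat when all 3 false: 2^7=128
Step 3: Sat=1024-128=896

896


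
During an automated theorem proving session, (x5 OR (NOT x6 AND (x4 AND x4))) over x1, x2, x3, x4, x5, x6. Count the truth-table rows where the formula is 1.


Formula: (x5 OR (NOT x6 AND (x4 AND x4))) over 6 vars (64 rows)
Evaluate each row (x1, x2, x3, x4, x5, x6 as bits, MSB first):
  row 0 [000000]: (0 OR (NOT 0 AND (0 AND 0))) -> 0
  row 1 [000001]: (0 OR (NOT 1 AND (0 AND 0))) -> 0
  row 2 [000010]: (1 OR (NOT 0 AND (0 AND 0))) -> 1
  row 3 [000011]: (1 OR (NOT 1 AND (0 AND 0))) -> 1
  row 4 [000100]: (0 OR (NOT 0 AND (1 AND 1))) -> 1
  (every remaining row is evaluated the same way; all 64 results are listed next)
Full result column, 8 rows per line (x1,x2,x3 fixed per line; x4,x5,x6 runs 000..111 left to right):
  rows 0-7 [x1,x2,x3=000]: 00111011  (ones: 5)
  rows 8-15 [x1,x2,x3=001]: 00111011  (ones: 5)
  rows 16-23 [x1,x2,x3=010]: 00111011  (ones: 5)
  rows 24-31 [x1,x2,x3=011]: 00111011  (ones: 5)
  rows 32-39 [x1,x2,x3=100]: 00111011  (ones: 5)
  rows 40-47 [x1,x2,x3=101]: 00111011  (ones: 5)
  rows 48-55 [x1,x2,x3=110]: 00111011  (ones: 5)
  rows 56-63 [x1,x2,x3=111]: 00111011  (ones: 5)
Count of 1-rows = 5+5+5+5+5+5+5+5 = 40

40


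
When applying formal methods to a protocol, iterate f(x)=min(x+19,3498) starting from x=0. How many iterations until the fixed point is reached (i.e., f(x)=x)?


Step 1: x=0, cap=3498, increment=19
Step 2: x grows by 19 each step until capped at 3498; fixed point is x=3498
Step 3: iterations = ceil(3498/19) = 185

185


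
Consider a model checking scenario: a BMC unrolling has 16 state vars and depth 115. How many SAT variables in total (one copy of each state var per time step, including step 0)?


BMC unrolls to depth k, creating one copy of each state var for steps 0..k.
Step count = 115 + 1 = 116 (steps 0 through 115)
Vars per step = 16
Total = 16 * 116 = 1856

1856


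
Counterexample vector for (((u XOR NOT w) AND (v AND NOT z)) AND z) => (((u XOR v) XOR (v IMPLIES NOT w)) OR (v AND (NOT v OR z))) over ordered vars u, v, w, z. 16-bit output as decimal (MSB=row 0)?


F1 = (((u XOR NOT w) AND (v AND NOT z)) AND z)
F2 = (((u XOR v) XOR (v IMPLIES NOT w)) OR (v AND (NOT v OR z)))
Counterexample to F1=>F2 is where F1=1 and F2=0.
Evaluate each row (bits = u,v,w,z, MSB first):
  row 0 [0000]: F1=0 F2=1 -> F1&~F2 -> 0
  row 1 [0001]: F1=0 F2=1 -> F1&~F2 -> 0
  row 2 [0010]: F1=0 F2=1 -> F1&~F2 -> 0
  row 3 [0011]: F1=0 F2=1 -> F1&~F2 -> 0
  row 4 [0100]: F1=0 F2=0 -> F1&~F2 -> 0
  row 5 [0101]: F1=0 F2=1 -> F1&~F2 -> 0
  row 6 [0110]: F1=0 F2=1 -> F1&~F2 -> 0
  row 7 [0111]: F1=0 F2=1 -> F1&~F2 -> 0
  row 8 [1000]: F1=0 F2=0 -> F1&~F2 -> 0
  row 9 [1001]: F1=0 F2=0 -> F1&~F2 -> 0
  row 10 [1010]: F1=0 F2=0 -> F1&~F2 -> 0
  row 11 [1011]: F1=0 F2=0 -> F1&~F2 -> 0
  row 12 [1100]: F1=0 F2=1 -> F1&~F2 -> 0
  row 13 [1101]: F1=0 F2=1 -> F1&~F2 -> 0
  row 14 [1110]: F1=0 F2=0 -> F1&~F2 -> 0
  row 15 [1111]: F1=0 F2=1 -> F1&~F2 -> 0
Full result column, 4 rows per line (u,v fixed per line; w,z runs 00..11 left to right):
  rows 0-3 [u,v=00]: 0000  = hex 0
  rows 4-7 [u,v=01]: 0000  = hex 0
  rows 8-11 [u,v=10]: 0000  = hex 0
  rows 12-15 [u,v=11]: 0000  = hex 0
Counterexample vector (row 0 .. row 15) = 0000000000000000
Output column grouped in 4s = 0000 0000 0000 0000 = 0x0000
Convert to decimal digit by digit (value = value*16 + digit):
  0 -> 0
  0*16 + 0 = 0
  0*16 + 0 = 0
  0*16 + 0 = 0
Decimal = 0

0


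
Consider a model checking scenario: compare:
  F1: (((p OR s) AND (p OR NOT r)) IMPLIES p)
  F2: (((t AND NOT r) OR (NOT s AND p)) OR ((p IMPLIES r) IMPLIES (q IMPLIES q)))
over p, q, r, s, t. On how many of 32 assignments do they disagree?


F1 = (((p OR s) AND (p OR NOT r)) IMPLIES p)
F2 = (((t AND NOT r) OR (NOT s AND p)) OR ((p IMPLIES r) IMPLIES (q IMPLIES q)))
Evaluate both on each of 32 rows (bits = p,q,r,s,t):
  row 0 [00000]: F1=1 F2=1 -> 0
  row 1 [00001]: F1=1 F2=1 -> 0
  row 2 [00010]: F1=0 F2=1 (differ) -> 1
  row 3 [00011]: F1=0 F2=1 (differ) -> 1
  row 4 [00100]: F1=1 F2=1 -> 0
  row 5 [00101]: F1=1 F2=1 -> 0
  row 6 [00110]: F1=1 F2=1 -> 0
  row 7 [00111]: F1=1 F2=1 -> 0
  row 8 [01000]: F1=1 F2=1 -> 0
  row 9 [01001]: F1=1 F2=1 -> 0
  row 10 [01010]: F1=0 F2=1 (differ) -> 1
  row 11 [01011]: F1=0 F2=1 (differ) -> 1
  row 12 [01100]: F1=1 F2=1 -> 0
  row 13 [01101]: F1=1 F2=1 -> 0
  row 14 [01110]: F1=1 F2=1 -> 0
  row 15 [01111]: F1=1 F2=1 -> 0
  row 16 [10000]: F1=1 F2=1 -> 0
  row 17 [10001]: F1=1 F2=1 -> 0
  row 18 [10010]: F1=1 F2=1 -> 0
  row 19 [10011]: F1=1 F2=1 -> 0
  row 20 [10100]: F1=1 F2=1 -> 0
  row 21 [10101]: F1=1 F2=1 -> 0
  row 22 [10110]: F1=1 F2=1 -> 0
  row 23 [10111]: F1=1 F2=1 -> 0
  row 24 [11000]: F1=1 F2=1 -> 0
  row 25 [11001]: F1=1 F2=1 -> 0
  row 26 [11010]: F1=1 F2=1 -> 0
  row 27 [11011]: F1=1 F2=1 -> 0
  row 28 [11100]: F1=1 F2=1 -> 0
  row 29 [11101]: F1=1 F2=1 -> 0
  row 30 [11110]: F1=1 F2=1 -> 0
  row 31 [11111]: F1=1 F2=1 -> 0
Full result column, 8 rows per line (p,q fixed per line; r,s,t runs 000..111 left to right):
  rows 0-7 [p,q=00]: 00110000  (ones: 2)
  rows 8-15 [p,q=01]: 00110000  (ones: 2)
  rows 16-23 [p,q=10]: 00000000  (ones: 0)
  rows 24-31 [p,q=11]: 00000000  (ones: 0)
Disagreements = 2+2+0+0 = 4

4


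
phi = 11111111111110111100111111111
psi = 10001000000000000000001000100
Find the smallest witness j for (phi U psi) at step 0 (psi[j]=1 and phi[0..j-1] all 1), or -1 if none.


(phi U psi) at 0: need smallest j with psi[j]=1 and phi[i]=1 for all i in [0,j).
Scan from step 0:
  step 0: psi=1 and phi held for [0,0) -> witness found
Witness step = 0

0


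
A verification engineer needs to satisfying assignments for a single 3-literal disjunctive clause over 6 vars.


Step 1: Total=2^6=64
Step 2: Unsat when all 3 false: 2^3=8
Step 3: Sat=64-8=56

56


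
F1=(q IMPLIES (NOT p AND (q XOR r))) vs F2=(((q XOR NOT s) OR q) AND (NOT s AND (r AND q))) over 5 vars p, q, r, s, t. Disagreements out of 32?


F1 = (q IMPLIES (NOT p AND (q XOR r)))
F2 = (((q XOR NOT s) OR q) AND (NOT s AND (r AND q)))
Evaluate both on each of 32 rows (bits = p,q,r,s,t):
  row 0 [00000]: F1=1 F2=0 (differ) -> 1
  row 1 [00001]: F1=1 F2=0 (differ) -> 1
  row 2 [00010]: F1=1 F2=0 (differ) -> 1
  row 3 [00011]: F1=1 F2=0 (differ) -> 1
  row 4 [00100]: F1=1 F2=0 (differ) -> 1
  row 5 [00101]: F1=1 F2=0 (differ) -> 1
  row 6 [00110]: F1=1 F2=0 (differ) -> 1
  row 7 [00111]: F1=1 F2=0 (differ) -> 1
  row 8 [01000]: F1=1 F2=0 (differ) -> 1
  row 9 [01001]: F1=1 F2=0 (differ) -> 1
  row 10 [01010]: F1=1 F2=0 (differ) -> 1
  row 11 [01011]: F1=1 F2=0 (differ) -> 1
  row 12 [01100]: F1=0 F2=1 (differ) -> 1
  row 13 [01101]: F1=0 F2=1 (differ) -> 1
  row 14 [01110]: F1=0 F2=0 -> 0
  row 15 [01111]: F1=0 F2=0 -> 0
  row 16 [10000]: F1=1 F2=0 (differ) -> 1
  row 17 [10001]: F1=1 F2=0 (differ) -> 1
  row 18 [10010]: F1=1 F2=0 (differ) -> 1
  row 19 [10011]: F1=1 F2=0 (differ) -> 1
  row 20 [10100]: F1=1 F2=0 (differ) -> 1
  row 21 [10101]: F1=1 F2=0 (differ) -> 1
  row 22 [10110]: F1=1 F2=0 (differ) -> 1
  row 23 [10111]: F1=1 F2=0 (differ) -> 1
  row 24 [11000]: F1=0 F2=0 -> 0
  row 25 [11001]: F1=0 F2=0 -> 0
  row 26 [11010]: F1=0 F2=0 -> 0
  row 27 [11011]: F1=0 F2=0 -> 0
  row 28 [11100]: F1=0 F2=1 (differ) -> 1
  row 29 [11101]: F1=0 F2=1 (differ) -> 1
  row 30 [11110]: F1=0 F2=0 -> 0
  row 31 [11111]: F1=0 F2=0 -> 0
Full result column, 8 rows per line (p,q fixed per line; r,s,t runs 000..111 left to right):
  rows 0-7 [p,q=00]: 11111111  (ones: 8)
  rows 8-15 [p,q=01]: 11111100  (ones: 6)
  rows 16-23 [p,q=10]: 11111111  (ones: 8)
  rows 24-31 [p,q=11]: 00001100  (ones: 2)
Disagreements = 8+6+8+2 = 24

24


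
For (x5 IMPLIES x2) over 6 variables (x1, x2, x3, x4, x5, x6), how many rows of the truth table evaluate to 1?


Formula: (x5 IMPLIES x2) over 6 vars (64 rows)
Evaluate each row (x1, x2, x3, x4, x5, x6 as bits, MSB first):
  row 0 [000000]: (0 IMPLIES 0) -> 1
  row 1 [000001]: (0 IMPLIES 0) -> 1
  row 2 [000010]: (1 IMPLIES 0) -> 0
  row 3 [000011]: (1 IMPLIES 0) -> 0
  row 4 [000100]: (0 IMPLIES 0) -> 1
  (every remaining row is evaluated the same way; all 64 results are listed next)
Full result column, 8 rows per line (x1,x2,x3 fixed per line; x4,x5,x6 runs 000..111 left to right):
  rows 0-7 [x1,x2,x3=000]: 11001100  (ones: 4)
  rows 8-15 [x1,x2,x3=001]: 11001100  (ones: 4)
  rows 16-23 [x1,x2,x3=010]: 11111111  (ones: 8)
  rows 24-31 [x1,x2,x3=011]: 11111111  (ones: 8)
  rows 32-39 [x1,x2,x3=100]: 11001100  (ones: 4)
  rows 40-47 [x1,x2,x3=101]: 11001100  (ones: 4)
  rows 48-55 [x1,x2,x3=110]: 11111111  (ones: 8)
  rows 56-63 [x1,x2,x3=111]: 11111111  (ones: 8)
Count of 1-rows = 4+4+8+8+4+4+8+8 = 48

48


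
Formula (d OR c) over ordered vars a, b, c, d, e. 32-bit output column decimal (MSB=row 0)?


Formula: (d OR c) over a, b, c, d, e (32 rows)
Evaluate each row (bits = a,b,c,d,e, MSB first):
  row 0 [00000]: (0 OR 0) -> 0
  row 1 [00001]: (0 OR 0) -> 0
  row 2 [00010]: (1 OR 0) -> 1
  row 3 [00011]: (1 OR 0) -> 1
  row 4 [00100]: (0 OR 1) -> 1
  row 5 [00101]: (0 OR 1) -> 1
  row 6 [00110]: (1 OR 1) -> 1
  row 7 [00111]: (1 OR 1) -> 1
  row 8 [01000]: (0 OR 0) -> 0
  row 9 [01001]: (0 OR 0) -> 0
  row 10 [01010]: (1 OR 0) -> 1
  row 11 [01011]: (1 OR 0) -> 1
  row 12 [01100]: (0 OR 1) -> 1
  row 13 [01101]: (0 OR 1) -> 1
  row 14 [01110]: (1 OR 1) -> 1
  row 15 [01111]: (1 OR 1) -> 1
  row 16 [10000]: (0 OR 0) -> 0
  row 17 [10001]: (0 OR 0) -> 0
  row 18 [10010]: (1 OR 0) -> 1
  row 19 [10011]: (1 OR 0) -> 1
  row 20 [10100]: (0 OR 1) -> 1
  row 21 [10101]: (0 OR 1) -> 1
  row 22 [10110]: (1 OR 1) -> 1
  row 23 [10111]: (1 OR 1) -> 1
  row 24 [11000]: (0 OR 0) -> 0
  row 25 [11001]: (0 OR 0) -> 0
  row 26 [11010]: (1 OR 0) -> 1
  row 27 [11011]: (1 OR 0) -> 1
  row 28 [11100]: (0 OR 1) -> 1
  row 29 [11101]: (0 OR 1) -> 1
  row 30 [11110]: (1 OR 1) -> 1
  row 31 [11111]: (1 OR 1) -> 1
Full result column, 4 rows per line (a,b,c fixed per line; d,e runs 00..11 left to right):
  rows 0-3 [a,b,c=000]: 0011  = hex 3
  rows 4-7 [a,b,c=001]: 1111  = hex F
  rows 8-11 [a,b,c=010]: 0011  = hex 3
  rows 12-15 [a,b,c=011]: 1111  = hex F
  rows 16-19 [a,b,c=100]: 0011  = hex 3
  rows 20-23 [a,b,c=101]: 1111  = hex F
  rows 24-27 [a,b,c=110]: 0011  = hex 3
  rows 28-31 [a,b,c=111]: 1111  = hex F
Output column (row 0 .. row 31) = 00111111001111110011111100111111
Output column grouped in 4s = 0011 1111 0011 1111 0011 1111 0011 1111 = 0x3F3F3F3F
Convert to decimal digit by digit (value = value*16 + digit):
  3 -> 3
  3*16 + 15 (F) = 63
  63*16 + 3 = 1011
  1011*16 + 15 (F) = 16191
  16191*16 + 3 = 259059
  259059*16 + 15 (F) = 4144959
  4144959*16 + 3 = 66319347
  66319347*16 + 15 (F) = 1061109567
Decimal = 1061109567

1061109567


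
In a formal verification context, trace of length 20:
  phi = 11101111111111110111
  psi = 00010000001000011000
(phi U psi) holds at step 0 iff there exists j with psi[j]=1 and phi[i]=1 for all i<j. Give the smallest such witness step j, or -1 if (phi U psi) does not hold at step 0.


(phi U psi) at 0: need smallest j with psi[j]=1 and phi[i]=1 for all i in [0,j).
Scan from step 0:
  step 0: phi=1, psi=0 -> continue
  step 1: phi=1, psi=0 -> continue
  step 2: phi=1, psi=0 -> continue
  step 3: psi=1 and phi held for [0,3) -> witness found
Witness step = 3

3


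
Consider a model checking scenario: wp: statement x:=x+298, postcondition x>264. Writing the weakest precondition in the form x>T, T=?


Formula: wp(x:=E, P) = P[E/x] (substitute E for x in postcondition)
Step 1: Postcondition: x>264
Step 2: Substitute x+298 for x: x+298>264
Step 3: Solve for x: x > 264-298 = -34

-34


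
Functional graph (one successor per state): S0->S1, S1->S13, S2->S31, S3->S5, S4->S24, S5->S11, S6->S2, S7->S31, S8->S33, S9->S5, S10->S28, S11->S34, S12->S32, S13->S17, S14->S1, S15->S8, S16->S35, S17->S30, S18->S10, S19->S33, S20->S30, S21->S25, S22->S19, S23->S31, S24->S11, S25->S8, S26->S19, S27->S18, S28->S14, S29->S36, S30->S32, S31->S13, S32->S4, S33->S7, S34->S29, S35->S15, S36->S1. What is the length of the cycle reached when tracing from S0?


Trace from S0 until a state repeats:
  S0 -> S1 -> S13 -> S17 -> S30 -> S32 -> S4 -> S24 -> S11 -> S34 -> S29 -> S36 -> S1
S1 first seen at step 1, revisited at step 12.
Cycle length = 12 - 1 = 11

11


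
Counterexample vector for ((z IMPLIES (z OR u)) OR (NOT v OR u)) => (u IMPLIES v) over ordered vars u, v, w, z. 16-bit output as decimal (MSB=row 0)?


F1 = ((z IMPLIES (z OR u)) OR (NOT v OR u))
F2 = (u IMPLIES v)
Counterexample to F1=>F2 is where F1=1 and F2=0.
Evaluate each row (bits = u,v,w,z, MSB first):
  row 0 [0000]: F1=1 F2=1 -> F1&~F2 -> 0
  row 1 [0001]: F1=1 F2=1 -> F1&~F2 -> 0
  row 2 [0010]: F1=1 F2=1 -> F1&~F2 -> 0
  row 3 [0011]: F1=1 F2=1 -> F1&~F2 -> 0
  row 4 [0100]: F1=1 F2=1 -> F1&~F2 -> 0
  row 5 [0101]: F1=1 F2=1 -> F1&~F2 -> 0
  row 6 [0110]: F1=1 F2=1 -> F1&~F2 -> 0
  row 7 [0111]: F1=1 F2=1 -> F1&~F2 -> 0
  row 8 [1000]: F1=1 F2=0 -> F1&~F2 -> 1
  row 9 [1001]: F1=1 F2=0 -> F1&~F2 -> 1
  row 10 [1010]: F1=1 F2=0 -> F1&~F2 -> 1
  row 11 [1011]: F1=1 F2=0 -> F1&~F2 -> 1
  row 12 [1100]: F1=1 F2=1 -> F1&~F2 -> 0
  row 13 [1101]: F1=1 F2=1 -> F1&~F2 -> 0
  row 14 [1110]: F1=1 F2=1 -> F1&~F2 -> 0
  row 15 [1111]: F1=1 F2=1 -> F1&~F2 -> 0
Full result column, 4 rows per line (u,v fixed per line; w,z runs 00..11 left to right):
  rows 0-3 [u,v=00]: 0000  = hex 0
  rows 4-7 [u,v=01]: 0000  = hex 0
  rows 8-11 [u,v=10]: 1111  = hex F
  rows 12-15 [u,v=11]: 0000  = hex 0
Counterexample vector (row 0 .. row 15) = 0000000011110000
Output column grouped in 4s = 0000 0000 1111 0000 = 0x00F0
Convert to decimal digit by digit (value = value*16 + digit):
  0 -> 0
  0*16 + 0 = 0
  0*16 + 15 (F) = 15
  15*16 + 0 = 240
Decimal = 240

240


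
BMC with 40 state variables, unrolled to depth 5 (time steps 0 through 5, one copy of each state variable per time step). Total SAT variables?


BMC unrolls to depth k, creating one copy of each state var for steps 0..k.
Step count = 5 + 1 = 6 (steps 0 through 5)
Vars per step = 40
Total = 40 * 6 = 240

240


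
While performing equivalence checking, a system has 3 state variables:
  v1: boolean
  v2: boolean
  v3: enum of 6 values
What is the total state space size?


State space = product of domain sizes of all variables.
Domain sizes:
  v1 (boolean): 2
  v2 (boolean): 2
  v3 (enum of 6 values): 6
Product = 2 * 2 * 6 = 24

24


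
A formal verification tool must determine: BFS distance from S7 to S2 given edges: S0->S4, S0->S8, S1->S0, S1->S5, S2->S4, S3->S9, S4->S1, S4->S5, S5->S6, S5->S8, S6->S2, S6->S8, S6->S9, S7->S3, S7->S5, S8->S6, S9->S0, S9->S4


BFS layer-by-layer from S7:
  dist 0: {S7}
  dist 1: {S3, S5}
  dist 2: {S6, S8, S9}
  dist 3: {S0, S2, S4}
  -> S2 reached at distance 3
Shortest path length = 3

3


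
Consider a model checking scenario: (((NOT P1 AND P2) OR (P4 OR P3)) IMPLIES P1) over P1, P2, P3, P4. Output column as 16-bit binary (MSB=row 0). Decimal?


Formula: (((NOT P1 AND P2) OR (P4 OR P3)) IMPLIES P1) over P1, P2, P3, P4 (16 rows)
Evaluate each row (bits = P1,P2,P3,P4, MSB first):
  row 0 [0000]: (((NOT 0 AND 0) OR (0 OR 0)) IMPLIES 0) -> 1
  row 1 [0001]: (((NOT 0 AND 0) OR (1 OR 0)) IMPLIES 0) -> 0
  row 2 [0010]: (((NOT 0 AND 0) OR (0 OR 1)) IMPLIES 0) -> 0
  row 3 [0011]: (((NOT 0 AND 0) OR (1 OR 1)) IMPLIES 0) -> 0
  row 4 [0100]: (((NOT 0 AND 1) OR (0 OR 0)) IMPLIES 0) -> 0
  row 5 [0101]: (((NOT 0 AND 1) OR (1 OR 0)) IMPLIES 0) -> 0
  row 6 [0110]: (((NOT 0 AND 1) OR (0 OR 1)) IMPLIES 0) -> 0
  row 7 [0111]: (((NOT 0 AND 1) OR (1 OR 1)) IMPLIES 0) -> 0
  row 8 [1000]: (((NOT 1 AND 0) OR (0 OR 0)) IMPLIES 1) -> 1
  row 9 [1001]: (((NOT 1 AND 0) OR (1 OR 0)) IMPLIES 1) -> 1
  row 10 [1010]: (((NOT 1 AND 0) OR (0 OR 1)) IMPLIES 1) -> 1
  row 11 [1011]: (((NOT 1 AND 0) OR (1 OR 1)) IMPLIES 1) -> 1
  row 12 [1100]: (((NOT 1 AND 1) OR (0 OR 0)) IMPLIES 1) -> 1
  row 13 [1101]: (((NOT 1 AND 1) OR (1 OR 0)) IMPLIES 1) -> 1
  row 14 [1110]: (((NOT 1 AND 1) OR (0 OR 1)) IMPLIES 1) -> 1
  row 15 [1111]: (((NOT 1 AND 1) OR (1 OR 1)) IMPLIES 1) -> 1
Full result column, 4 rows per line (P1,P2 fixed per line; P3,P4 runs 00..11 left to right):
  rows 0-3 [P1,P2=00]: 1000  = hex 8
  rows 4-7 [P1,P2=01]: 0000  = hex 0
  rows 8-11 [P1,P2=10]: 1111  = hex F
  rows 12-15 [P1,P2=11]: 1111  = hex F
Output column (row 0 .. row 15) = 1000000011111111
Output column grouped in 4s = 1000 0000 1111 1111 = 0x80FF
Convert to decimal digit by digit (value = value*16 + digit):
  8 -> 8
  8*16 + 0 = 128
  128*16 + 15 (F) = 2063
  2063*16 + 15 (F) = 33023
Decimal = 33023

33023


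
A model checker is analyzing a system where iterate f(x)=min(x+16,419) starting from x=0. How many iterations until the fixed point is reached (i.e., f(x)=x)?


Step 1: x=0, cap=419, increment=16
Step 2: x grows by 16 each step until capped at 419; fixed point is x=419
Step 3: iterations = ceil(419/16) = 27

27


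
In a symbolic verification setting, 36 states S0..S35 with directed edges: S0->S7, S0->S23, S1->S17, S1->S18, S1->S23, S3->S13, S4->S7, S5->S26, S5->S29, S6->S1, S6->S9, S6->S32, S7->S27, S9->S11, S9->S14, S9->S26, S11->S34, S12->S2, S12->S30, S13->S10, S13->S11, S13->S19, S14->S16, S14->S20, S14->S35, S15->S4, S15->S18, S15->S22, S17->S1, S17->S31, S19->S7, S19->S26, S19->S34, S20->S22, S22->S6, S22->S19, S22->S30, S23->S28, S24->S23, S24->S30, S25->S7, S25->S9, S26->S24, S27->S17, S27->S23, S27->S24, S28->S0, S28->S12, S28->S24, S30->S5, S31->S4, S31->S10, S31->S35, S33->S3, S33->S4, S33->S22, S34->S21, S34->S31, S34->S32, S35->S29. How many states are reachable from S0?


BFS from S0:
  layer 0: {S0}
  layer 1: {S7, S23}
  layer 2: {S27, S28}
  layer 3: {S12, S17, S24}
  layer 4: {S1, S2, S30, S31}
  layer 5: {S4, S5, S10, S18, S35}
  layer 6: {S26, S29}
Reachable set: {S0, S1, S2, S4, S5, S7, S10, S12, S17, S18, S23, S24, S26, S27, S28, S29, S30, S31, S35}
Count = 19

19


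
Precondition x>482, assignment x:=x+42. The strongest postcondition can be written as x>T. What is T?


Formula: sp(P, x:=E) = exists old_x. (x = E[old_x/x]) AND P[old_x/x] (old_x is the value of x before the assignment; eliminate old_x by solving x = E[old_x/x] for old_x)
Step 1: Precondition P: x>482, i.e. old_x > 482
Step 2: Assignment gives x = old_x + 42, so old_x = x - 42
Step 3: Substitute into P: x - 42 > 482
Step 4: Simplify: x > 482+42 = 524

524


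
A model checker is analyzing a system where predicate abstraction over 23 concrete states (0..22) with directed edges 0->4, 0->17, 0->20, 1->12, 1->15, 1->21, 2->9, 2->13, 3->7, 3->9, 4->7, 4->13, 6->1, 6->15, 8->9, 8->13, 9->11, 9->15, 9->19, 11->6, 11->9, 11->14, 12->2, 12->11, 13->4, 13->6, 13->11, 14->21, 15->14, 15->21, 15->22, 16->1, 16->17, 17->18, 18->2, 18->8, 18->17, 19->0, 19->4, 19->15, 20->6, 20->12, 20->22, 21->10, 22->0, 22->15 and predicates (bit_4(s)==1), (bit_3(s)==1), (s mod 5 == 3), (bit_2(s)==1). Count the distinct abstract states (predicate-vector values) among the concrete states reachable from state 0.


BFS from 0:
Concrete reachable: {0, 1, 2, 4, 6, 7, 8, 9, 10, 11, 12, 13, 14, 15, 17, 18, 19, 20, 21, 22}
Abstract via predicates (bit_4(s)==1), (bit_3(s)==1), (s mod 5 == 3), (bit_2(s)==1):
  (0,0,0,0) <- {0, 1, 2}
  (0,0,0,1) <- {4, 6, 7}
  (0,1,0,0) <- {9, 10, 11}
  (0,1,0,1) <- {12, 14, 15}
  (0,1,1,0) <- {8}
  (0,1,1,1) <- {13}
  (1,0,0,0) <- {17, 19}
  (1,0,0,1) <- {20, 21, 22}
  (1,0,1,0) <- {18}
Distinct abstract states = 9

9


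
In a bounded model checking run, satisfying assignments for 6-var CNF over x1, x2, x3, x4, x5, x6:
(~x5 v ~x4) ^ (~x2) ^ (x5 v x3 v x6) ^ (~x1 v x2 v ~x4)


CNF with 4 clauses over 6 vars (64 assignments).
An assignment satisfies CNF iff every clause has >=1 true literal.
Check each row (bits = x1,x2,x3,x4,x5,x6; clause T/F shown):
  row 0 [000000]: clauses=TTFT -> 0
  row 1 [000001]: clauses=TTTT -> 1
  row 2 [000010]: clauses=TTTT -> 1
  row 3 [000011]: clauses=TTTT -> 1
  row 4 [000100]: clauses=TTFT -> 0
  (every remaining row is evaluated the same way; all 64 results are listed next)
Full result column, 8 rows per line (x1,x2,x3 fixed per line; x4,x5,x6 runs 000..111 left to right):
  rows 0-7 [x1,x2,x3=000]: 01110100  (ones: 4)
  rows 8-15 [x1,x2,x3=001]: 11111100  (ones: 6)
  rows 16-23 [x1,x2,x3=010]: 00000000  (ones: 0)
  rows 24-31 [x1,x2,x3=011]: 00000000  (ones: 0)
  rows 32-39 [x1,x2,x3=100]: 01110000  (ones: 3)
  rows 40-47 [x1,x2,x3=101]: 11110000  (ones: 4)
  rows 48-55 [x1,x2,x3=110]: 00000000  (ones: 0)
  rows 56-63 [x1,x2,x3=111]: 00000000  (ones: 0)
Satisfying assignments = 4+6+0+0+3+4+0+0 = 17

17


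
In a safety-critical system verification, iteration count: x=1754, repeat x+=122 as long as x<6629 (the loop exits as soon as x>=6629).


Step 1: x goes from 1754 toward 6629 by 122; the body runs while x<6629, so iterations = ceil((bound-start)/step)
Step 2: Distance=4875
Step 3: ceil(4875/122)=40

40
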